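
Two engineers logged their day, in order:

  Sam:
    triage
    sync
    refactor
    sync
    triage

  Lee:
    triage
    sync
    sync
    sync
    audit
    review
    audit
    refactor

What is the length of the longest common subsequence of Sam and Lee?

One common subsequence of length 3: triage at Sam[1]=Lee[1], then sync at Sam[2]=Lee[4], then refactor at Sam[3]=Lee[8], and the DP table's final entry dp[5][8] is also 3, so no common subsequence is longer.

3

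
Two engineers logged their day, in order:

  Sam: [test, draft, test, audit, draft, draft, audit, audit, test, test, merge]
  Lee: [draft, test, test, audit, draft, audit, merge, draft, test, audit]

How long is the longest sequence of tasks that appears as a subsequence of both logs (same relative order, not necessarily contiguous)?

6

One common subsequence of length 6: test (Sam #1, Lee #2), test (Sam #3, Lee #3), audit (Sam #4, Lee #4), draft (Sam #5, Lee #5), draft (Sam #6, Lee #8), audit (Sam #8, Lee #10), and the DP table's final entry dp[11][10] is also 6, so no common subsequence is longer.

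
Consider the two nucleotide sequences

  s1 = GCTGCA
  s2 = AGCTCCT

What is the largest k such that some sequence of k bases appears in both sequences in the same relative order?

One common subsequence of length 4: G [1,2] → C [2,3] → T [3,4] → C [5,6]. Since dp[6][7] = 4, nothing longer is possible.

4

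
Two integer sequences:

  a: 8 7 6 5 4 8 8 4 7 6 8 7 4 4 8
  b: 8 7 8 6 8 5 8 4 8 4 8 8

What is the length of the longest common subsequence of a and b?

9

One common subsequence of length 9: 8 at a[1]=b[1], 7 at a[2]=b[2], 6 at a[3]=b[4], 5 at a[4]=b[6], 4 at a[5]=b[8], 8 at a[7]=b[9], 4 at a[8]=b[10], 8 at a[11]=b[11], 8 at a[15]=b[12], and the DP table's final entry dp[15][12] is also 9, so no common subsequence is longer.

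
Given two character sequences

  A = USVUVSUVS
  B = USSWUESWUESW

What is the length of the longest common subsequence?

6

Pick U (A #1, B #1); then S (A #2, B #3); then U (A #4, B #5); then S (A #6, B #7); then U (A #7, B #9); then S (A #9, B #11); all 6 characters appear in both, in order. Since dp[9][12] = 6, nothing longer is possible.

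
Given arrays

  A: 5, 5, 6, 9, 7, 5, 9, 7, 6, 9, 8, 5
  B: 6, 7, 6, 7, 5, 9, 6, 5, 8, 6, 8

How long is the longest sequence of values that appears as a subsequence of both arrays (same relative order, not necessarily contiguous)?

6

Taking 6 (A #3, B #3) → 7 (A #5, B #4) → 5 (A #6, B #5) → 9 (A #7, B #6) → 6 (A #9, B #10) → 8 (A #11, B #11) gives a common subsequence of length 6. Since dp[12][11] = 6, nothing longer is possible.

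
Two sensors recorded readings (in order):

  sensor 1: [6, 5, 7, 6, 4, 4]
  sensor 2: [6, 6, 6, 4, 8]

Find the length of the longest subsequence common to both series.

3

Let dp[i][j] be the LCS length of the first i values of sensor 1 and the first j values of sensor 2. dp[i][j] = dp[i-1][j-1]+1 when the i-th and j-th values match, else max(dp[i-1][j], dp[i][j-1]).
    ·  6  6  6  4  8
 ·  0  0  0  0  0  0
 6  0  1  1  1  1  1
 5  0  1  1  1  1  1
 7  0  1  1  1  1  1
 6  0  1  2  2  2  2
 4  0  1  2  2  3  3
 4  0  1  2  2  3  3
dp[6][5] = 3. One LCS (by backtracking along matches): 6, 6, 4.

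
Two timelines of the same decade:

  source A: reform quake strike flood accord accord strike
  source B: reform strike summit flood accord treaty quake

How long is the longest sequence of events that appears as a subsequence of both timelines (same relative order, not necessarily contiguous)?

4

Pick reform at source A[1]=source B[1], then strike at source A[3]=source B[2], then flood at source A[4]=source B[4], then accord at source A[5]=source B[5]; all 4 events appear in both, in order. Since dp[7][7] = 4, nothing longer is possible.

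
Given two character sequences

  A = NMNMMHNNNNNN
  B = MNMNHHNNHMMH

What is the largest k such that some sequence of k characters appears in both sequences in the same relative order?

Let dp[i][j] be the LCS length of the first i characters of A and the first j characters of B. dp[i][j] = dp[i-1][j-1]+1 when the i-th and j-th characters match, else max(dp[i-1][j], dp[i][j-1]).
    ·  M  N  M  N  H  H  N  N  H  M  M  H
 ·  0  0  0  0  0  0  0  0  0  0  0  0  0
 N  0  0  1  1  1  1  1  1  1  1  1  1  1
 M  0  1  1  2  2  2  2  2  2  2  2  2  2
 N  0  1  2  2  3  3  3  3  3  3  3  3  3
 M  0  1  2  3  3  3  3  3  3  3  4  4  4
 M  0  1  2  3  3  3  3  3  3  3  4  5  5
 H  0  1  2  3  3  4  4  4  4  4  4  5  6
 N  0  1  2  3  4  4  4  5  5  5  5  5  6
 N  0  1  2  3  4  4  4  5  6  6  6  6  6
 N  0  1  2  3  4  4  4  5  6  6  6  6  6
 N  0  1  2  3  4  4  4  5  6  6  6  6  6
 N  0  1  2  3  4  4  4  5  6  6  6  6  6
 N  0  1  2  3  4  4  4  5  6  6  6  6  6
dp[12][12] = 6. One LCS (by backtracking along matches): NMNMMH.

6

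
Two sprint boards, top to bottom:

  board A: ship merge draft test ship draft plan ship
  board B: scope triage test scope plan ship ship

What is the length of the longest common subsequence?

Taking test (board A #4, board B #3), then ship (board A #5, board B #6), then ship (board A #8, board B #7) gives a common subsequence of length 3. Since dp[8][7] = 3, nothing longer is possible.

3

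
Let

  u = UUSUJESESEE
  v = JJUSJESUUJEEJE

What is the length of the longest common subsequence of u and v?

Pick U at u[2]=v[3] → S at u[3]=v[4] → J at u[5]=v[5] → E at u[6]=v[6] → S at u[7]=v[7] → E at u[8]=v[11] → E at u[10]=v[12] → E at u[11]=v[14]; all 8 characters appear in both, in order. The LCS DP gives dp[11][14] = 8, so this is optimal.

8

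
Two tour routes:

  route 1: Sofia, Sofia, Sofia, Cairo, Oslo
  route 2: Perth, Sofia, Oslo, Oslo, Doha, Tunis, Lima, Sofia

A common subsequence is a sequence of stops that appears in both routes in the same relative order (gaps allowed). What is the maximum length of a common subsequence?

Pick Sofia at route 1[1]=route 2[2]; then Sofia at route 1[3]=route 2[8]; all 2 stops appear in both, in order. dp[5][8] = 2 confirms this is the maximum.

2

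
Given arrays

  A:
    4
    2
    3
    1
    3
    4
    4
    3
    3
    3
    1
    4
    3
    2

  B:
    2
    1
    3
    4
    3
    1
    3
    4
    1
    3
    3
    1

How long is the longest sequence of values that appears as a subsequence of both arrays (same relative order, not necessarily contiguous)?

One common subsequence of length 8: 4 (A #1, B #4), 3 (A #3, B #5), 1 (A #4, B #6), 3 (A #5, B #7), 4 (A #6, B #8), 3 (A #9, B #10), 3 (A #10, B #11), 1 (A #11, B #12). dp[14][12] = 8 confirms this is the maximum.

8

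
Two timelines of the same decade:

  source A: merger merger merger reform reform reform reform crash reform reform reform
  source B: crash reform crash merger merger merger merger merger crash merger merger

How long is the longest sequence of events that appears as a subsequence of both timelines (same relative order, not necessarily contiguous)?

4

One common subsequence of length 4: merger [1,6]; then merger [2,7]; then merger [3,8]; then crash [8,9]. The LCS DP gives dp[11][11] = 4, so this is optimal.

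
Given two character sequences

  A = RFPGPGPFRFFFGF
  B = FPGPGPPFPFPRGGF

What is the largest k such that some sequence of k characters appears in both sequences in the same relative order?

10

Pick F at A[2]=B[1], then P at A[3]=B[2], then G at A[4]=B[3], then P at A[5]=B[4], then G at A[6]=B[5], then P at A[7]=B[9], then F at A[8]=B[10], then R at A[9]=B[12], then G at A[13]=B[14], then F at A[14]=B[15]; all 10 characters appear in both, in order, and the DP table's final entry dp[14][15] is also 10, so no common subsequence is longer.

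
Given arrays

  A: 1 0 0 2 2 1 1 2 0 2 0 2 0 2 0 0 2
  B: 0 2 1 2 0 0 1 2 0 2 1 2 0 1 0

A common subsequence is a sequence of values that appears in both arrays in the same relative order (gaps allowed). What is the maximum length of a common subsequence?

One common subsequence of length 11: 0 [3,1], then 2 [5,2], then 1 [7,3], then 2 [8,4], then 0 [9,6], then 2 [10,8], then 0 [11,9], then 2 [12,10], then 2 [14,12], then 0 [15,13], then 0 [16,15]. The LCS DP gives dp[17][15] = 11, so this is optimal.

11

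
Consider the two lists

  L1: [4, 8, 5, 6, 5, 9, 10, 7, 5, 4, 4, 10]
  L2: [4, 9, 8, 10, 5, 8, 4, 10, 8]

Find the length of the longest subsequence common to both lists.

One common subsequence of length 6: 4 [1,1], then 8 [2,3], then 10 [7,4], then 5 [9,5], then 4 [11,7], then 10 [12,8]. dp[12][9] = 6 confirms this is the maximum.

6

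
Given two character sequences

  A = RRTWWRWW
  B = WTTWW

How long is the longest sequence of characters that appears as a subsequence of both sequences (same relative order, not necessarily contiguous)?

Let dp[i][j] be the LCS length of the first i characters of A and the first j characters of B. dp[i][j] = dp[i-1][j-1]+1 when the i-th and j-th characters match, else max(dp[i-1][j], dp[i][j-1]).
    ·  W  T  T  W  W
 ·  0  0  0  0  0  0
 R  0  0  0  0  0  0
 R  0  0  0  0  0  0
 T  0  0  1  1  1  1
 W  0  1  1  1  2  2
 W  0  1  1  1  2  3
 R  0  1  1  1  2  3
 W  0  1  1  1  2  3
 W  0  1  1  1  2  3
dp[8][5] = 3. One LCS (by backtracking along matches): TWW.

3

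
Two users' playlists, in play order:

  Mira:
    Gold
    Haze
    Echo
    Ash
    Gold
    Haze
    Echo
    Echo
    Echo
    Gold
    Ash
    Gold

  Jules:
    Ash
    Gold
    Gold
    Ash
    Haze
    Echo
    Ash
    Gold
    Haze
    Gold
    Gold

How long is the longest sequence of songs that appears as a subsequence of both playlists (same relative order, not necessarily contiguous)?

Match Gold [1,3], Haze [2,5], Echo [3,6], Ash [4,7], Gold [5,8], Haze [6,9], Gold [10,10], Gold [12,11] — 8 songs in the same relative order in both. Since dp[12][11] = 8, nothing longer is possible.

8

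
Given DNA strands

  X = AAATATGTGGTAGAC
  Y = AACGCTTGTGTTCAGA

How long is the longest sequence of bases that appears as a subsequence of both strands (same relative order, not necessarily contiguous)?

11

Match A [1,1], then A [2,2], then T [4,6], then T [6,7], then G [7,8], then T [8,9], then G [9,10], then T [11,12], then A [12,14], then G [13,15], then A [14,16] — 11 bases in the same relative order in both. The LCS DP gives dp[15][16] = 11, so this is optimal.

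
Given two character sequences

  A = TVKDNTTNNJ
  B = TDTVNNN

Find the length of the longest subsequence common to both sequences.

Let dp[i][j] be the LCS length of the first i characters of A and the first j characters of B. dp[i][j] = dp[i-1][j-1]+1 when the i-th and j-th characters match, else max(dp[i-1][j], dp[i][j-1]).
    ·  T  D  T  V  N  N  N
 ·  0  0  0  0  0  0  0  0
 T  0  1  1  1  1  1  1  1
 V  0  1  1  1  2  2  2  2
 K  0  1  1  1  2  2  2  2
 D  0  1  2  2  2  2  2  2
 N  0  1  2  2  2  3  3  3
 T  0  1  2  3  3  3  3  3
 T  0  1  2  3  3  3  3  3
 N  0  1  2  3  3  4  4  4
 N  0  1  2  3  3  4  5  5
 J  0  1  2  3  3  4  5  5
dp[10][7] = 5. One LCS (by backtracking along matches): TVNNN.

5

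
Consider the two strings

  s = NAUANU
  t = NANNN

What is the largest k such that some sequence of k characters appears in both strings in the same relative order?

3

Let dp[i][j] be the LCS length of the first i characters of s and the first j characters of t. dp[i][j] = dp[i-1][j-1]+1 when the i-th and j-th characters match, else max(dp[i-1][j], dp[i][j-1]).
    ·  N  A  N  N  N
 ·  0  0  0  0  0  0
 N  0  1  1  1  1  1
 A  0  1  2  2  2  2
 U  0  1  2  2  2  2
 A  0  1  2  2  2  2
 N  0  1  2  3  3  3
 U  0  1  2  3  3  3
dp[6][5] = 3. One LCS (by backtracking along matches): NAN.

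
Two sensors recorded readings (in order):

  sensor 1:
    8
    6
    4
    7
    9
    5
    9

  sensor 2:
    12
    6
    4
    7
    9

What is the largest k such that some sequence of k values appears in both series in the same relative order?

4

Pick 6 [2,2], then 4 [3,3], then 7 [4,4], then 9 [7,5]; all 4 values appear in both, in order. The LCS DP gives dp[7][5] = 4, so this is optimal.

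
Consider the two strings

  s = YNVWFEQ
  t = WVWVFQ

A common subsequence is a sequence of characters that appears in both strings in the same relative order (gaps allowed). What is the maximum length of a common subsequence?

4

Taking V at s[3]=t[2], then W at s[4]=t[3], then F at s[5]=t[5], then Q at s[7]=t[6] gives a common subsequence of length 4. The LCS DP gives dp[7][6] = 4, so this is optimal.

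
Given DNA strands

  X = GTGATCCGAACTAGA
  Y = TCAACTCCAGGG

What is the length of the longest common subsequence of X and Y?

8

One common subsequence of length 8: T at X[5]=Y[1], then C at X[7]=Y[2], then A at X[9]=Y[3], then A at X[10]=Y[4], then C at X[11]=Y[5], then T at X[12]=Y[6], then A at X[13]=Y[9], then G at X[14]=Y[12]. Since dp[15][12] = 8, nothing longer is possible.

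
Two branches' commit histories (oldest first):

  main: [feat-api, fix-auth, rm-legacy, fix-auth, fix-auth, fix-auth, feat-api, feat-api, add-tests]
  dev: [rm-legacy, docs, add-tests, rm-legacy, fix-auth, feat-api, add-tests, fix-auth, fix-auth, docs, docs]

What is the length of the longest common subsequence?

4

Match rm-legacy at main[3]=dev[4], then fix-auth at main[4]=dev[5], then fix-auth at main[5]=dev[8], then fix-auth at main[6]=dev[9] — 4 commits in the same relative order in both. The LCS DP gives dp[9][11] = 4, so this is optimal.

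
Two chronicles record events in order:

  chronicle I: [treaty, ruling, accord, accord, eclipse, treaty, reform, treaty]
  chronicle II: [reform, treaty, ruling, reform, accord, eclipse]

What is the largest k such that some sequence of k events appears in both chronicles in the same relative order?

4

One common subsequence of length 4: treaty [1,2], then ruling [2,3], then accord [4,5], then eclipse [5,6]. The LCS DP gives dp[8][6] = 4, so this is optimal.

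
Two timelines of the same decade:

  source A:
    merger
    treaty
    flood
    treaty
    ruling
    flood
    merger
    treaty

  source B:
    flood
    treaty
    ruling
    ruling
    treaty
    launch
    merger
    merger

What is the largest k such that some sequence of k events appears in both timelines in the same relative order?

4

Pick flood (source A #3, source B #1); then treaty (source A #4, source B #2); then ruling (source A #5, source B #4); then merger (source A #7, source B #8); all 4 events appear in both, in order. Since dp[8][8] = 4, nothing longer is possible.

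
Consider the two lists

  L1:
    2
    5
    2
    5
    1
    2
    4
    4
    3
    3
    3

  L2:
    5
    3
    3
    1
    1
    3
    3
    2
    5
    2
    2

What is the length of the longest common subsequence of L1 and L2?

Let dp[i][j] be the LCS length of the first i values of L1 and the first j values of L2. dp[i][j] = dp[i-1][j-1]+1 when the i-th and j-th values match, else max(dp[i-1][j], dp[i][j-1]).
    ·  5  3  3  1  1  3  3  2  5  2  2
 ·  0  0  0  0  0  0  0  0  0  0  0  0
 2  0  0  0  0  0  0  0  0  1  1  1  1
 5  0  1  1  1  1  1  1  1  1  2  2  2
 2  0  1  1  1  1  1  1  1  2  2  3  3
 5  0  1  1  1  1  1  1  1  2  3  3  3
 1  0  1  1  1  2  2  2  2  2  3  3  3
 2  0  1  1  1  2  2  2  2  3  3  4  4
 4  0  1  1  1  2  2  2  2  3  3  4  4
 4  0  1  1  1  2  2  2  2  3  3  4  4
 3  0  1  2  2  2  2  3  3  3  3  4  4
 3  0  1  2  3  3  3  3  4  4  4  4  4
 3  0  1  2  3  3  3  4  4  4  4  4  4
dp[11][11] = 4. One LCS (by backtracking along matches): 2, 5, 2, 2.

4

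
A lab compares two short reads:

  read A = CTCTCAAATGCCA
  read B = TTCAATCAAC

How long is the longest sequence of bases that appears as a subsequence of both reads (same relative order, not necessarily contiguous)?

Let dp[i][j] be the LCS length of the first i bases of read A and the first j bases of read B. dp[i][j] = dp[i-1][j-1]+1 when the i-th and j-th bases match, else max(dp[i-1][j], dp[i][j-1]).
    ·  T  T  C  A  A  T  C  A  A  C
 ·  0  0  0  0  0  0  0  0  0  0  0
 C  0  0  0  1  1  1  1  1  1  1  1
 T  0  1  1  1  1  1  2  2  2  2  2
 C  0  1  1  2  2  2  2  3  3  3  3
 T  0  1  2  2  2  2  3  3  3  3  3
 C  0  1  2  3  3  3  3  4  4  4  4
 A  0  1  2  3  4  4  4  4  5  5  5
 A  0  1  2  3  4  5  5  5  5  6  6
 A  0  1  2  3  4  5  5  5  6  6  6
 T  0  1  2  3  4  5  6  6  6  6  6
 G  0  1  2  3  4  5  6  6  6  6  6
 C  0  1  2  3  4  5  6  7  7  7  7
 C  0  1  2  3  4  5  6  7  7  7  8
 A  0  1  2  3  4  5  6  7  8  8  8
dp[13][10] = 8. One LCS (by backtracking along matches): TTCAATCC.

8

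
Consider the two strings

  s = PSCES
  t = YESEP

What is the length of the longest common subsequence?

2

Match S (s #2, t #3), E (s #4, t #4) — 2 characters in the same relative order in both, and the DP table's final entry dp[5][5] is also 2, so no common subsequence is longer.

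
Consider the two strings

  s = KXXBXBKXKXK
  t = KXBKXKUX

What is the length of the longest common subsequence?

7

Let dp[i][j] be the LCS length of the first i characters of s and the first j characters of t. dp[i][j] = dp[i-1][j-1]+1 when the i-th and j-th characters match, else max(dp[i-1][j], dp[i][j-1]).
    ·  K  X  B  K  X  K  U  X
 ·  0  0  0  0  0  0  0  0  0
 K  0  1  1  1  1  1  1  1  1
 X  0  1  2  2  2  2  2  2  2
 X  0  1  2  2  2  3  3  3  3
 B  0  1  2  3  3  3  3  3  3
 X  0  1  2  3  3  4  4  4  4
 B  0  1  2  3  3  4  4  4  4
 K  0  1  2  3  4  4  5  5  5
 X  0  1  2  3  4  5  5  5  6
 K  0  1  2  3  4  5  6  6  6
 X  0  1  2  3  4  5  6  6  7
 K  0  1  2  3  4  5  6  6  7
dp[11][8] = 7. One LCS (by backtracking along matches): KXBKXKX.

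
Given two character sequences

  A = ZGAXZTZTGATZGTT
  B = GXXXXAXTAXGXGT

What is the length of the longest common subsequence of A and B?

One common subsequence of length 7: G [2,1] → A [3,6] → X [4,7] → T [6,8] → G [9,11] → G [13,13] → T [15,14]. dp[15][14] = 7 confirms this is the maximum.

7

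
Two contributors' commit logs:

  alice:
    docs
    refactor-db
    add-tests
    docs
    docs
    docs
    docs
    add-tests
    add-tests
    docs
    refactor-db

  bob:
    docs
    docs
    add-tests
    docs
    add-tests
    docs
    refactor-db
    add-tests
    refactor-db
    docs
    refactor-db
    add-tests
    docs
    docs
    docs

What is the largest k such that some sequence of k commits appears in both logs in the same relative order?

Match docs at alice[1]=bob[6] → refactor-db at alice[2]=bob[7] → add-tests at alice[3]=bob[8] → docs at alice[4]=bob[10] → docs at alice[6]=bob[13] → docs at alice[7]=bob[14] → docs at alice[10]=bob[15] — 7 commits in the same relative order in both. dp[11][15] = 7 confirms this is the maximum.

7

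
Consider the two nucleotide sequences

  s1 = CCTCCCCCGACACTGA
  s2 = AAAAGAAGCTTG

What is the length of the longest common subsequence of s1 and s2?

One common subsequence of length 6: G [9,5] → A [10,6] → A [12,7] → C [13,9] → T [14,11] → G [15,12]. The LCS DP gives dp[16][12] = 6, so this is optimal.

6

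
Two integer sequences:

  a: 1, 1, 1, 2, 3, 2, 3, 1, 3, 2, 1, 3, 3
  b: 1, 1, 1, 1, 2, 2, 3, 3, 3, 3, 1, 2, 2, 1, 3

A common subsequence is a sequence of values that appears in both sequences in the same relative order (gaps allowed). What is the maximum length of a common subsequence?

One common subsequence of length 10: 1 [1,2] → 1 [2,3] → 1 [3,4] → 2 [4,6] → 3 [5,9] → 3 [7,10] → 1 [8,11] → 2 [10,13] → 1 [11,14] → 3 [13,15], and the DP table's final entry dp[13][15] is also 10, so no common subsequence is longer.

10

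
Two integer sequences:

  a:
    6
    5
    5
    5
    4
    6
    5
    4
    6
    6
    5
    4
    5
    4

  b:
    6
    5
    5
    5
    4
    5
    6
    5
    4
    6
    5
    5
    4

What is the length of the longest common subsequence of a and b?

12

Taking 6 at a[1]=b[1], 5 at a[2]=b[2], 5 at a[3]=b[3], 5 at a[4]=b[4], 4 at a[5]=b[5], 6 at a[6]=b[7], 5 at a[7]=b[8], 4 at a[8]=b[9], 6 at a[10]=b[10], 5 at a[11]=b[11], 5 at a[13]=b[12], 4 at a[14]=b[13] gives a common subsequence of length 12, and the DP table's final entry dp[14][13] is also 12, so no common subsequence is longer.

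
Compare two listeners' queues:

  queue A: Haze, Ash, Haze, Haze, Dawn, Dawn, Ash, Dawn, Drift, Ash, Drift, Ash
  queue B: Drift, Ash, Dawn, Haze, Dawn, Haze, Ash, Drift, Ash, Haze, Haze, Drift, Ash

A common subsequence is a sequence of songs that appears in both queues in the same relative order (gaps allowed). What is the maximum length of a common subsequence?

One common subsequence of length 8: Ash at queue A[2]=queue B[2], then Haze at queue A[3]=queue B[4], then Haze at queue A[4]=queue B[6], then Ash at queue A[7]=queue B[7], then Drift at queue A[9]=queue B[8], then Ash at queue A[10]=queue B[9], then Drift at queue A[11]=queue B[12], then Ash at queue A[12]=queue B[13]. dp[12][13] = 8 confirms this is the maximum.

8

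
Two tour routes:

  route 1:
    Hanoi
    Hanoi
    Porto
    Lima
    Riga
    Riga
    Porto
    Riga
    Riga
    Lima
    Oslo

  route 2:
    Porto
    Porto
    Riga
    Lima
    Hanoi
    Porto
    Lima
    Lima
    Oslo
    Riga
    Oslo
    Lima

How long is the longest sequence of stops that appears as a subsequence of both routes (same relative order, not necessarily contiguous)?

5

Pick Hanoi [2,5]; then Porto [3,6]; then Lima [4,8]; then Riga [5,10]; then Lima [10,12]; all 5 stops appear in both, in order. Since dp[11][12] = 5, nothing longer is possible.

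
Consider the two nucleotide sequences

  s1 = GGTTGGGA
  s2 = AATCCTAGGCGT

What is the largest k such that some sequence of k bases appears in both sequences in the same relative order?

5

Pick T [3,3] → T [4,6] → G [5,8] → G [6,9] → G [7,11]; all 5 bases appear in both, in order. The LCS DP gives dp[8][12] = 5, so this is optimal.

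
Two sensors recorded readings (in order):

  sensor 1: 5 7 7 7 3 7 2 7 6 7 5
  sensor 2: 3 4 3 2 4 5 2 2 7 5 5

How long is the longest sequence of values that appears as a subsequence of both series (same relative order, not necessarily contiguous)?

Taking 5 at sensor 1[1]=sensor 2[6], 2 at sensor 1[7]=sensor 2[8], 7 at sensor 1[8]=sensor 2[9], 5 at sensor 1[11]=sensor 2[11] gives a common subsequence of length 4. dp[11][11] = 4 confirms this is the maximum.

4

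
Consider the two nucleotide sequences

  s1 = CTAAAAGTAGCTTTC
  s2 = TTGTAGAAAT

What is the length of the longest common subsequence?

One common subsequence of length 6: T (s1 #2, s2 #4), A (s1 #3, s2 #5), A (s1 #5, s2 #7), A (s1 #6, s2 #8), A (s1 #9, s2 #9), T (s1 #14, s2 #10). Since dp[15][10] = 6, nothing longer is possible.

6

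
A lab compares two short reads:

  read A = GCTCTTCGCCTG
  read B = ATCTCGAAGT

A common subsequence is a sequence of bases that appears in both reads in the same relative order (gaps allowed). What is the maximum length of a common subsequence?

Taking T at read A[3]=read B[2], C at read A[4]=read B[3], T at read A[6]=read B[4], C at read A[7]=read B[5], G at read A[8]=read B[9], T at read A[11]=read B[10] gives a common subsequence of length 6. The LCS DP gives dp[12][10] = 6, so this is optimal.

6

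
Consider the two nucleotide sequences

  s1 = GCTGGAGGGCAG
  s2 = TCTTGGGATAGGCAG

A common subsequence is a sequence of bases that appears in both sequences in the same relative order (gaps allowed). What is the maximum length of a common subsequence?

Taking C at s1[2]=s2[2], then T at s1[3]=s2[4], then G at s1[4]=s2[6], then G at s1[5]=s2[7], then A at s1[6]=s2[10], then G at s1[8]=s2[11], then G at s1[9]=s2[12], then C at s1[10]=s2[13], then A at s1[11]=s2[14], then G at s1[12]=s2[15] gives a common subsequence of length 10. dp[12][15] = 10 confirms this is the maximum.

10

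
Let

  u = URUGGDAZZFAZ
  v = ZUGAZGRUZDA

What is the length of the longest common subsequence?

6

One common subsequence of length 6: U [3,2] → G [5,3] → A [7,4] → Z [8,5] → Z [9,9] → A [11,11], and the DP table's final entry dp[12][11] is also 6, so no common subsequence is longer.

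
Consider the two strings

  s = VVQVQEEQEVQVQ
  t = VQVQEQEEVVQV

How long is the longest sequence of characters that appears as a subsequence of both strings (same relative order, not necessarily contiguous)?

10

Match V [2,1]; then Q [3,2]; then V [4,3]; then Q [5,4]; then E [6,5]; then E [7,7]; then E [9,8]; then V [10,10]; then Q [11,11]; then V [12,12] — 10 characters in the same relative order in both, and the DP table's final entry dp[13][12] is also 10, so no common subsequence is longer.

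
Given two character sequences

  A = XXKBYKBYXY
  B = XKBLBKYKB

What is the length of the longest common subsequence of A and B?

Taking X [2,1], then K [3,2], then B [4,5], then Y [5,7], then K [6,8], then B [7,9] gives a common subsequence of length 6. Since dp[10][9] = 6, nothing longer is possible.

6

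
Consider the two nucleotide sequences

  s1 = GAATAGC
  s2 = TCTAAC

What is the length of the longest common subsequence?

3

Let dp[i][j] be the LCS length of the first i bases of s1 and the first j bases of s2. dp[i][j] = dp[i-1][j-1]+1 when the i-th and j-th bases match, else max(dp[i-1][j], dp[i][j-1]).
    ·  T  C  T  A  A  C
 ·  0  0  0  0  0  0  0
 G  0  0  0  0  0  0  0
 A  0  0  0  0  1  1  1
 A  0  0  0  0  1  2  2
 T  0  1  1  1  1  2  2
 A  0  1  1  1  2  2  2
 G  0  1  1  1  2  2  2
 C  0  1  2  2  2  2  3
dp[7][6] = 3. One LCS (by backtracking along matches): AAC.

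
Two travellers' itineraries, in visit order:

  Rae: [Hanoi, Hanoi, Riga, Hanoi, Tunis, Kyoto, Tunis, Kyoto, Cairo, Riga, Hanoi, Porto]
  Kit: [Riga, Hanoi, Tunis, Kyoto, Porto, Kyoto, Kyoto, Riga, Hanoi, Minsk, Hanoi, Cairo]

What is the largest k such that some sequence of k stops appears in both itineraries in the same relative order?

7

Match Riga [3,1], then Hanoi [4,2], then Tunis [5,3], then Kyoto [6,6], then Kyoto [8,7], then Riga [10,8], then Hanoi [11,11] — 7 stops in the same relative order in both. Since dp[12][12] = 7, nothing longer is possible.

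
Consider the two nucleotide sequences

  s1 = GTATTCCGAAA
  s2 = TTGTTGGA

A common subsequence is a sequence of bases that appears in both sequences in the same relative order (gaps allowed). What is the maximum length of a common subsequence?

Let dp[i][j] be the LCS length of the first i bases of s1 and the first j bases of s2. dp[i][j] = dp[i-1][j-1]+1 when the i-th and j-th bases match, else max(dp[i-1][j], dp[i][j-1]).
    ·  T  T  G  T  T  G  G  A
 ·  0  0  0  0  0  0  0  0  0
 G  0  0  0  1  1  1  1  1  1
 T  0  1  1  1  2  2  2  2  2
 A  0  1  1  1  2  2  2  2  3
 T  0  1  2  2  2  3  3  3  3
 T  0  1  2  2  3  3  3  3  3
 C  0  1  2  2  3  3  3  3  3
 C  0  1  2  2  3  3  3  3  3
 G  0  1  2  3  3  3  4  4  4
 A  0  1  2  3  3  3  4  4  5
 A  0  1  2  3  3  3  4  4  5
 A  0  1  2  3  3  3  4  4  5
dp[11][8] = 5. One LCS (by backtracking along matches): GTTGA.

5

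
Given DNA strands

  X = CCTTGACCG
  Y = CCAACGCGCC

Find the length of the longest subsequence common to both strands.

6

Let dp[i][j] be the LCS length of the first i bases of X and the first j bases of Y. dp[i][j] = dp[i-1][j-1]+1 when the i-th and j-th bases match, else max(dp[i-1][j], dp[i][j-1]).
    ·  C  C  A  A  C  G  C  G  C  C
 ·  0  0  0  0  0  0  0  0  0  0  0
 C  0  1  1  1  1  1  1  1  1  1  1
 C  0  1  2  2  2  2  2  2  2  2  2
 T  0  1  2  2  2  2  2  2  2  2  2
 T  0  1  2  2  2  2  2  2  2  2  2
 G  0  1  2  2  2  2  3  3  3  3  3
 A  0  1  2  3  3  3  3  3  3  3  3
 C  0  1  2  3  3  4  4  4  4  4  4
 C  0  1  2  3  3  4  4  5  5  5  5
 G  0  1  2  3  3  4  5  5  6  6  6
dp[9][10] = 6. One LCS (by backtracking along matches): CCACCG.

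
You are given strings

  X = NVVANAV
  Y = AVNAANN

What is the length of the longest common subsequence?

Let dp[i][j] be the LCS length of the first i characters of X and the first j characters of Y. dp[i][j] = dp[i-1][j-1]+1 when the i-th and j-th characters match, else max(dp[i-1][j], dp[i][j-1]).
    ·  A  V  N  A  A  N  N
 ·  0  0  0  0  0  0  0  0
 N  0  0  0  1  1  1  1  1
 V  0  0  1  1  1  1  1  1
 V  0  0  1  1  1  1  1  1
 A  0  1  1  1  2  2  2  2
 N  0  1  1  2  2  2  3  3
 A  0  1  1  2  3  3  3  3
 V  0  1  2  2  3  3  3  3
dp[7][7] = 3. One LCS (by backtracking along matches): NAN.

3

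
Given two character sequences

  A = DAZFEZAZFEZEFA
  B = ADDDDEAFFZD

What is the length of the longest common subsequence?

One common subsequence of length 5: D (A #1, B #5), then A (A #2, B #7), then F (A #4, B #8), then F (A #9, B #9), then Z (A #11, B #10). Since dp[14][11] = 5, nothing longer is possible.

5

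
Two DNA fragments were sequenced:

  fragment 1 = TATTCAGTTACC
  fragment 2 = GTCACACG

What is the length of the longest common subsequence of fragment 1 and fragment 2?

Taking T at fragment 1[1]=fragment 2[2], A at fragment 1[2]=fragment 2[4], C at fragment 1[5]=fragment 2[5], A at fragment 1[6]=fragment 2[6], G at fragment 1[7]=fragment 2[8] gives a common subsequence of length 5. dp[12][8] = 5 confirms this is the maximum.

5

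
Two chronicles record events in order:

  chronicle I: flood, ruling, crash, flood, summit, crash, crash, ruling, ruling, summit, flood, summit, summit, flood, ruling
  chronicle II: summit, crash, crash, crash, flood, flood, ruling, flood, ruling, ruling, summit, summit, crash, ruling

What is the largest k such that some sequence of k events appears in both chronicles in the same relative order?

8

Taking flood at chronicle I[1]=chronicle II[6], ruling at chronicle I[2]=chronicle II[7], flood at chronicle I[4]=chronicle II[8], ruling at chronicle I[8]=chronicle II[9], ruling at chronicle I[9]=chronicle II[10], summit at chronicle I[10]=chronicle II[11], summit at chronicle I[12]=chronicle II[12], ruling at chronicle I[15]=chronicle II[14] gives a common subsequence of length 8, and the DP table's final entry dp[15][14] is also 8, so no common subsequence is longer.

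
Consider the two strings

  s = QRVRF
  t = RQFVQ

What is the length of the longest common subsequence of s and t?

Match Q (s #1, t #2); then V (s #3, t #4) — 2 characters in the same relative order in both. The LCS DP gives dp[5][5] = 2, so this is optimal.

2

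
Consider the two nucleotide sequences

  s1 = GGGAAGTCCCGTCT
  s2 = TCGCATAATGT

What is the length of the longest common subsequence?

6

Taking G (s1 #1, s2 #3), A (s1 #4, s2 #7), A (s1 #5, s2 #8), T (s1 #7, s2 #9), G (s1 #11, s2 #10), T (s1 #14, s2 #11) gives a common subsequence of length 6. dp[14][11] = 6 confirms this is the maximum.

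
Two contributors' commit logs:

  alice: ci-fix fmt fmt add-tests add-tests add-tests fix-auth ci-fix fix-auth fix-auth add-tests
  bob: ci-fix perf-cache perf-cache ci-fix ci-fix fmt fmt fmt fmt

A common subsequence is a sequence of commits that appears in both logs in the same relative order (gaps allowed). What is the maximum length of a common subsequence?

Match ci-fix [1,5], then fmt [2,8], then fmt [3,9] — 3 commits in the same relative order in both. The LCS DP gives dp[11][9] = 3, so this is optimal.

3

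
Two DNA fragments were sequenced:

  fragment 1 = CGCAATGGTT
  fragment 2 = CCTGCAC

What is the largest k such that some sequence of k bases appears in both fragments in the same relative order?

4

Let dp[i][j] be the LCS length of the first i bases of fragment 1 and the first j bases of fragment 2. dp[i][j] = dp[i-1][j-1]+1 when the i-th and j-th bases match, else max(dp[i-1][j], dp[i][j-1]).
    ·  C  C  T  G  C  A  C
 ·  0  0  0  0  0  0  0  0
 C  0  1  1  1  1  1  1  1
 G  0  1  1  1  2  2  2  2
 C  0  1  2  2  2  3  3  3
 A  0  1  2  2  2  3  4  4
 A  0  1  2  2  2  3  4  4
 T  0  1  2  3  3  3  4  4
 G  0  1  2  3  4  4  4  4
 G  0  1  2  3  4  4  4  4
 T  0  1  2  3  4  4  4  4
 T  0  1  2  3  4  4  4  4
dp[10][7] = 4. One LCS (by backtracking along matches): CGCA.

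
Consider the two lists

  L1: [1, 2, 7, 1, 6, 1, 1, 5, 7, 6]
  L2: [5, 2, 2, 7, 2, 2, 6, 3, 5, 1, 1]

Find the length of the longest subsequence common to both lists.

5

Pick 2 at L1[2]=L2[3], 7 at L1[3]=L2[4], 6 at L1[5]=L2[7], 1 at L1[6]=L2[10], 1 at L1[7]=L2[11]; all 5 values appear in both, in order. dp[10][11] = 5 confirms this is the maximum.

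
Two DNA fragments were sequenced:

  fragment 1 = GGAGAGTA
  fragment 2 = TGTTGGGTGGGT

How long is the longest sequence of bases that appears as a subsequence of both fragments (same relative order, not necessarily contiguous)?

Taking G at fragment 1[1]=fragment 2[7]; then G at fragment 1[2]=fragment 2[9]; then G at fragment 1[4]=fragment 2[10]; then G at fragment 1[6]=fragment 2[11]; then T at fragment 1[7]=fragment 2[12] gives a common subsequence of length 5, and the DP table's final entry dp[8][12] is also 5, so no common subsequence is longer.

5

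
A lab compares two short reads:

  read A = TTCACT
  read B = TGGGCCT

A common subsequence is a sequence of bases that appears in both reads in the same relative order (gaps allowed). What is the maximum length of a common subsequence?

Pick T [1,1], then C [3,5], then C [5,6], then T [6,7]; all 4 bases appear in both, in order, and the DP table's final entry dp[6][7] is also 4, so no common subsequence is longer.

4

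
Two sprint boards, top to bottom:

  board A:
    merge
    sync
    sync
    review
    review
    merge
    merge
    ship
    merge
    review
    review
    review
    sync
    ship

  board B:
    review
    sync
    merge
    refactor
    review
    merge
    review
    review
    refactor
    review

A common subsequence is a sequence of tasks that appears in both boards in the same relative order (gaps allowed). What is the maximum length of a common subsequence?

6

One common subsequence of length 6: merge at board A[1]=board B[3]; then review at board A[5]=board B[5]; then merge at board A[9]=board B[6]; then review at board A[10]=board B[7]; then review at board A[11]=board B[8]; then review at board A[12]=board B[10], and the DP table's final entry dp[14][10] is also 6, so no common subsequence is longer.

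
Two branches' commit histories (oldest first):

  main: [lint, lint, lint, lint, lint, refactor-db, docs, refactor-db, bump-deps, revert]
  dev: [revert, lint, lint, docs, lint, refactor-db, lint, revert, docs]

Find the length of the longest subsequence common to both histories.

Match lint at main[1]=dev[2] → lint at main[2]=dev[3] → lint at main[3]=dev[5] → lint at main[4]=dev[7] → docs at main[7]=dev[9] — 5 commits in the same relative order in both. dp[10][9] = 5 confirms this is the maximum.

5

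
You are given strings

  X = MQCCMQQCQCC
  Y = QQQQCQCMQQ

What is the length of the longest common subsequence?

Let dp[i][j] be the LCS length of the first i characters of X and the first j characters of Y. dp[i][j] = dp[i-1][j-1]+1 when the i-th and j-th characters match, else max(dp[i-1][j], dp[i][j-1]).
    ·  Q  Q  Q  Q  C  Q  C  M  Q  Q
 ·  0  0  0  0  0  0  0  0  0  0  0
 M  0  0  0  0  0  0  0  0  1  1  1
 Q  0  1  1  1  1  1  1  1  1  2  2
 C  0  1  1  1  1  2  2  2  2  2  2
 C  0  1  1  1  1  2  2  3  3  3  3
 M  0  1  1  1  1  2  2  3  4  4  4
 Q  0  1  2  2  2  2  3  3  4  5  5
 Q  0  1  2  3  3  3  3  3  4  5  6
 C  0  1  2  3  3  4  4  4  4  5  6
 Q  0  1  2  3  4  4  5  5  5  5  6
 C  0  1  2  3  4  5  5  6  6  6  6
 C  0  1  2  3  4  5  5  6  6  6  6
dp[11][10] = 6. One LCS (by backtracking along matches): QCCMQQ.

6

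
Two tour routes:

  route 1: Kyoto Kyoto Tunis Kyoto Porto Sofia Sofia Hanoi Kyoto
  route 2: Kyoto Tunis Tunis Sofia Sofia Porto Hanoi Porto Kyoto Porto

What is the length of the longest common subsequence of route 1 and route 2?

6

Match Kyoto (route 1 #1, route 2 #1), then Tunis (route 1 #3, route 2 #3), then Sofia (route 1 #6, route 2 #4), then Sofia (route 1 #7, route 2 #5), then Hanoi (route 1 #8, route 2 #7), then Kyoto (route 1 #9, route 2 #9) — 6 stops in the same relative order in both. dp[9][10] = 6 confirms this is the maximum.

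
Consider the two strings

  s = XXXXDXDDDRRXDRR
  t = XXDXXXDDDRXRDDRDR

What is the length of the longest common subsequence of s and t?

13

One common subsequence of length 13: X at s[1]=t[1] → X at s[2]=t[2] → X at s[3]=t[4] → X at s[4]=t[5] → X at s[6]=t[6] → D at s[7]=t[7] → D at s[8]=t[8] → D at s[9]=t[9] → R at s[10]=t[10] → R at s[11]=t[12] → D at s[13]=t[14] → R at s[14]=t[15] → R at s[15]=t[17], and the DP table's final entry dp[15][17] is also 13, so no common subsequence is longer.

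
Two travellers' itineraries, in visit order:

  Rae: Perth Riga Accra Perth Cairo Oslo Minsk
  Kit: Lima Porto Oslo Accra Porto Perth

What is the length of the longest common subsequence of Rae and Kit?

2

Pick Accra at Rae[3]=Kit[4], then Perth at Rae[4]=Kit[6]; all 2 stops appear in both, in order. Since dp[7][6] = 2, nothing longer is possible.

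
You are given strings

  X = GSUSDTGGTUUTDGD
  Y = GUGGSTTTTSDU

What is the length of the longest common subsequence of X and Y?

7

One common subsequence of length 7: G (X #1, Y #1), then U (X #3, Y #2), then S (X #4, Y #5), then T (X #6, Y #7), then T (X #9, Y #8), then T (X #12, Y #9), then D (X #13, Y #11), and the DP table's final entry dp[15][12] is also 7, so no common subsequence is longer.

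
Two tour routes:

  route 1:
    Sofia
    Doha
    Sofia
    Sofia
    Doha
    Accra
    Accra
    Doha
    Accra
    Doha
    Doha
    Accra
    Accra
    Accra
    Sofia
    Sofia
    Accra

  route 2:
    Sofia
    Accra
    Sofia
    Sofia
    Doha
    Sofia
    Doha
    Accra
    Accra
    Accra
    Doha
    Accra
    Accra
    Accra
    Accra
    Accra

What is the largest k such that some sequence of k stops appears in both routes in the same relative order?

12

Match Sofia at route 1[1]=route 2[4], then Doha at route 1[2]=route 2[5], then Sofia at route 1[4]=route 2[6], then Doha at route 1[5]=route 2[7], then Accra at route 1[6]=route 2[9], then Accra at route 1[7]=route 2[10], then Doha at route 1[8]=route 2[11], then Accra at route 1[9]=route 2[12], then Accra at route 1[12]=route 2[13], then Accra at route 1[13]=route 2[14], then Accra at route 1[14]=route 2[15], then Accra at route 1[17]=route 2[16] — 12 stops in the same relative order in both. The LCS DP gives dp[17][16] = 12, so this is optimal.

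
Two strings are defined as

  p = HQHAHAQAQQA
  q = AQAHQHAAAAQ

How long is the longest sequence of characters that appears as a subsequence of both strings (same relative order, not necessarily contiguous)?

Taking H [1,4] → Q [2,5] → H [3,6] → A [4,8] → A [6,9] → A [8,10] → Q [10,11] gives a common subsequence of length 7. Since dp[11][11] = 7, nothing longer is possible.

7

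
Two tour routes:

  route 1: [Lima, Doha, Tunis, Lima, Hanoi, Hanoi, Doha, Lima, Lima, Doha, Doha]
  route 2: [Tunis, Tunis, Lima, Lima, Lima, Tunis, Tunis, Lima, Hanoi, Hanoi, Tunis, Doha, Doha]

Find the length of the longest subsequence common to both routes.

Pick Lima [1,5], Tunis [3,7], Lima [4,8], Hanoi [5,9], Hanoi [6,10], Doha [10,12], Doha [11,13]; all 7 stops appear in both, in order. The LCS DP gives dp[11][13] = 7, so this is optimal.

7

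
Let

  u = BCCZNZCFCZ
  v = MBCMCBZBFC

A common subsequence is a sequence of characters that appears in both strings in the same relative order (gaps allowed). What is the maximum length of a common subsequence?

Taking B at u[1]=v[2], then C at u[2]=v[3], then C at u[3]=v[5], then Z at u[4]=v[7], then F at u[8]=v[9], then C at u[9]=v[10] gives a common subsequence of length 6, and the DP table's final entry dp[10][10] is also 6, so no common subsequence is longer.

6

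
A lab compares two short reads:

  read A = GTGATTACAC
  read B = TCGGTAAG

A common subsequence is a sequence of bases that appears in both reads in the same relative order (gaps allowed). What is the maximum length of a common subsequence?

One common subsequence of length 5: G [1,3]; then G [3,4]; then T [6,5]; then A [7,6]; then A [9,7]. The LCS DP gives dp[10][8] = 5, so this is optimal.

5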